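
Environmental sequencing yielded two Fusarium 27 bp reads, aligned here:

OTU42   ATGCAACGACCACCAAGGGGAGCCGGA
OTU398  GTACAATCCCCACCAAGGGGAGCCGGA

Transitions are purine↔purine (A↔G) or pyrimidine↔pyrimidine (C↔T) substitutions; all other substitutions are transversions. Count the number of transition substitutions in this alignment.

The sequences differ at positions 1 (A/G, transition), 3 (G/A, transition), 7 (C/T, transition), 8 (G/C, transversion), 9 (A/C, transversion).
Of the 5 differences, 3 transitions and 2 transversions, so the answer is 3.

3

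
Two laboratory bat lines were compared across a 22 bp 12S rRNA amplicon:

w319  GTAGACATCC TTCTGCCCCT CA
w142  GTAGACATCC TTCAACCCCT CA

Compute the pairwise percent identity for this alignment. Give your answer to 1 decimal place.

Mismatches occur at site 14 (T→A), site 15 (G→A).
20 of the 22 sites match, so the percent identity is 20/22 × 100 = 90.9%.

90.9%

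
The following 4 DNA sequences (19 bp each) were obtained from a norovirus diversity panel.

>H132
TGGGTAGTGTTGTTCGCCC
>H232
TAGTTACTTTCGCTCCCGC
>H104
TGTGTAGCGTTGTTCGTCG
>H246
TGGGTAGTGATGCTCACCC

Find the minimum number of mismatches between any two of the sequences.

Pairwise Hamming distances:
  H132 vs H232: 8
  H132 vs H104: 4
  H132 vs H246: 3
  H232 vs H104: 12
  H232 vs H246: 8
  H104 vs H246: 7
The smallest is 3, between H132 and H246.

3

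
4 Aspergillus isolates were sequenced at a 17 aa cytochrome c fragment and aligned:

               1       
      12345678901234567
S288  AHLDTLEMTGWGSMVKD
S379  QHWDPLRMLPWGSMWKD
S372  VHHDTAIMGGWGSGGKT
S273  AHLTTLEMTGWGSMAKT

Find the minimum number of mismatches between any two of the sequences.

3

Pairwise Hamming distances:
  S288 vs S379: 7
  S288 vs S372: 8
  S288 vs S273: 3
  S379 vs S372: 10
  S379 vs S273: 9
  S372 vs S273: 8
The smallest is 3, between S288 and S273.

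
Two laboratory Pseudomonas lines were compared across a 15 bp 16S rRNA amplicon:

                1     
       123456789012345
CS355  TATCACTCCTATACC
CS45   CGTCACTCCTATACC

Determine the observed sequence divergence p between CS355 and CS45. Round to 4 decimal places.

0.1333

Differing sites — 1:T/C; 2:A/G.
There are 2 differences over 15 sites, so p = 2/15 = 0.1333.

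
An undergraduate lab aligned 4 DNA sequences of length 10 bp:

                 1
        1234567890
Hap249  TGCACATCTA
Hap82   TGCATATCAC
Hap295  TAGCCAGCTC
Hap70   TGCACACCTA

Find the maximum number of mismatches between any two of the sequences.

6

Pairwise Hamming distances:
  Hap249 vs Hap82: 3
  Hap249 vs Hap295: 5
  Hap249 vs Hap70: 1
  Hap82 vs Hap295: 6
  Hap82 vs Hap70: 4
  Hap295 vs Hap70: 5
The largest is 6, between Hap82 and Hap295.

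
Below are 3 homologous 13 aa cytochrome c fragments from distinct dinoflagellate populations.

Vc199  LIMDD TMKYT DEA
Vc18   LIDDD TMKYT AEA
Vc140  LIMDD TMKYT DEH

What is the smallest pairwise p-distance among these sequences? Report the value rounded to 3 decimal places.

Pairwise Hamming distances:
  Vc199 vs Vc18: 2
  Vc199 vs Vc140: 1
  Vc18 vs Vc140: 3
The smallest is 1 mismatch, between Vc199 and Vc140; p = 1/13 = 0.077.

0.077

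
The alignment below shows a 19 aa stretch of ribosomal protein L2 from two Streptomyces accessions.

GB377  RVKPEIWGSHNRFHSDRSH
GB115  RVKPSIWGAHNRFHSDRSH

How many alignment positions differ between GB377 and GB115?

2

Differing sites — 5:E/S; 9:S/A.
That gives 2 mismatches out of 19 aligned sites, so the Hamming distance is 2.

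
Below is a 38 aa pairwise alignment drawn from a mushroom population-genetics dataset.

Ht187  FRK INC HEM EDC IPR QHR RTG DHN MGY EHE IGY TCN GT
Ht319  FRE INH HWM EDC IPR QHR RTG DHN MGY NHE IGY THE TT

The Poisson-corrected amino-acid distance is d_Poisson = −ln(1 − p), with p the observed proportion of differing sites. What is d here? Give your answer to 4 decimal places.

Mismatches occur at site 3 (K↔E), site 6 (C↔H), site 8 (E↔W), site 28 (E↔N), site 35 (C↔H), site 36 (N↔E), site 37 (G↔T).
p = 7/38 = 0.184211.
d = −ln(1 − 0.184211) = −ln(0.815789) = 0.2036.

0.2036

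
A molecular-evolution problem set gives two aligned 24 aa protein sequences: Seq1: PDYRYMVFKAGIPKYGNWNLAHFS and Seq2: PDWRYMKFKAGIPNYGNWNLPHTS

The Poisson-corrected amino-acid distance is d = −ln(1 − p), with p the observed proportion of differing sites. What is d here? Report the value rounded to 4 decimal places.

0.2336

Differing sites — 3:Y/W; 7:V/K; 14:K/N; 21:A/P; 23:F/T.
p = 5/24 = 0.208333.
d = −ln(1 − 0.208333) = −ln(0.791667) = 0.2336.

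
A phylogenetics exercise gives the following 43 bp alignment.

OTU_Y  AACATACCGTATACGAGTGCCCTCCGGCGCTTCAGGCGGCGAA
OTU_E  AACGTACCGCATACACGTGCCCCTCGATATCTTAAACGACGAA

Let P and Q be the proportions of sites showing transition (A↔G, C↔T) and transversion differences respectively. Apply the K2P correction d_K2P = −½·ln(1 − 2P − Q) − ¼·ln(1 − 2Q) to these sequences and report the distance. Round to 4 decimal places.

Differing sites — 4:A/G (Ti); 10:T/C (Ti); 15:G/A (Ti); 16:A/C (Tv); 23:T/C (Ti); 24:C/T (Ti); 27:G/A (Ti); 28:C/T (Ti); 29:G/A (Ti); 30:C/T (Ti); 31:T/C (Ti); 33:C/T (Ti); 35:G/A (Ti); 36:G/A (Ti); 39:G/A (Ti).
Of the 15 differences, 14 transitions and 1 transversion over 43 sites: P = 14/43 = 0.325581, Q = 1/43 = 0.023256.
d = −0.5·ln(0.325582) − 0.25·ln(0.953488) = −0.5·(-1.122141) − 0.25·(-0.047628) = 0.5730.

0.5730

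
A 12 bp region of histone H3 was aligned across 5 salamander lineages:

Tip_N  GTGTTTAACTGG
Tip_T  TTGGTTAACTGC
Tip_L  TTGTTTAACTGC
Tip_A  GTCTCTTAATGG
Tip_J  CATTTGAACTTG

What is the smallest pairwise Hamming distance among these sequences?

1

Pairwise Hamming distances:
  Tip_N vs Tip_T: 3
  Tip_N vs Tip_L: 2
  Tip_N vs Tip_A: 4
  Tip_N vs Tip_J: 5
  Tip_T vs Tip_L: 1
  Tip_T vs Tip_A: 7
  Tip_T vs Tip_J: 7
  Tip_L vs Tip_A: 6
  Tip_L vs Tip_J: 6
  Tip_A vs Tip_J: 8
The smallest is 1, between Tip_T and Tip_L.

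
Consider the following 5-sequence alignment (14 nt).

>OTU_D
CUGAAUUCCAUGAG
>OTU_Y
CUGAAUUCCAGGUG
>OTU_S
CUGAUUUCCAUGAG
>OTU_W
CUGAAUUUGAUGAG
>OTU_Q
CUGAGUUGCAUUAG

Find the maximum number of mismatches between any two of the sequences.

Pairwise Hamming distances:
  OTU_D vs OTU_Y: 2
  OTU_D vs OTU_S: 1
  OTU_D vs OTU_W: 2
  OTU_D vs OTU_Q: 3
  OTU_Y vs OTU_S: 3
  OTU_Y vs OTU_W: 4
  OTU_Y vs OTU_Q: 5
  OTU_S vs OTU_W: 3
  OTU_S vs OTU_Q: 3
  OTU_W vs OTU_Q: 4
The largest is 5, between OTU_Y and OTU_Q.

5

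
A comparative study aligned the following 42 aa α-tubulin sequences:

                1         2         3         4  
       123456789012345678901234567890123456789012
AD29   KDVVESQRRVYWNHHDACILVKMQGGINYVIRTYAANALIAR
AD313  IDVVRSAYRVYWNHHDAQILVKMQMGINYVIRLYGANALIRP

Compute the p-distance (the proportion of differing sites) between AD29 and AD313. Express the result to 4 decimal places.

0.2381

Mismatches occur at site 1 (K/I), site 5 (E/R), site 7 (Q/A), site 8 (R/Y), site 18 (C/Q), site 25 (G/M), site 33 (T/L), site 35 (A/G), site 41 (A/R), site 42 (R/P).
There are 10 differences over 42 sites, so p = 10/42 = 0.2381.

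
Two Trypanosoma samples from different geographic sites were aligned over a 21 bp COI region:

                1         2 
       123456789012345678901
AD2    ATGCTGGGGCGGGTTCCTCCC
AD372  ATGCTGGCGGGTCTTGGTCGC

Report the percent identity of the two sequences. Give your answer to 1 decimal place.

Mismatches occur at site 8 (G↔C), site 10 (C↔G), site 12 (G↔T), site 13 (G↔C), site 16 (C↔G), site 17 (C↔G), site 20 (C↔G).
14 of the 21 sites match, so the percent identity is 14/21 × 100 = 66.7%.

66.7%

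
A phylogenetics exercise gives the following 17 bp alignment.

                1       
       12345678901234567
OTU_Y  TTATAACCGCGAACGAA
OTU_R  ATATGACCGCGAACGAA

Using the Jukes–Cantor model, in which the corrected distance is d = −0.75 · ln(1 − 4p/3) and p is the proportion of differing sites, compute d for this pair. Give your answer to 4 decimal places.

The sequences differ at positions 1 (T/A), 5 (A/G).
p = 2/17 = 0.117647.
d = −0.75 · ln(1 − (4/3)·0.117647) = −0.75 · ln(0.843137) = −0.75 · (-0.170626) = 0.1280.

0.1280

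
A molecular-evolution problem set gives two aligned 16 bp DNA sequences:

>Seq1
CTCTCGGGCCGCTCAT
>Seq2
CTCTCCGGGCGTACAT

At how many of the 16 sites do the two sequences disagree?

4

Mismatches occur at site 6 (G/C), site 9 (C/G), site 12 (C/T), site 13 (T/A).
That gives 4 mismatches out of 16 aligned sites, so the Hamming distance is 4.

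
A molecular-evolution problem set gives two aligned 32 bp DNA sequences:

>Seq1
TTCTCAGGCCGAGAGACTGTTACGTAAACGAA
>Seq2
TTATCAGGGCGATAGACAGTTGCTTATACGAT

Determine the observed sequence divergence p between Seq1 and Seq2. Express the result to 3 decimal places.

Mismatches occur at site 3 (C/A), site 9 (C/G), site 13 (G/T), site 18 (T/A), site 22 (A/G), site 24 (G/T), site 27 (A/T), site 32 (A/T).
There are 8 differences over 32 sites, so p = 8/32 = 0.250.

0.250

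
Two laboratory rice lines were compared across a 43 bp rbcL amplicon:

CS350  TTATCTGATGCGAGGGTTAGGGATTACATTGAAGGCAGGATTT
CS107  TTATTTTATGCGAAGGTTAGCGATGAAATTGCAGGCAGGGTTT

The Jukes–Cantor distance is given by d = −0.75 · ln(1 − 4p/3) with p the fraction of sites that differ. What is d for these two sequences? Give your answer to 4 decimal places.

0.2138

Differing sites — 5:C/T; 7:G/T; 14:G/A; 21:G/C; 25:T/G; 27:C/A; 32:A/C; 40:A/G.
p = 8/43 = 0.186047.
d = −0.75 · ln(1 − (4/3)·0.186047) = −0.75 · ln(0.751937) = −0.75 · (-0.285103) = 0.2138.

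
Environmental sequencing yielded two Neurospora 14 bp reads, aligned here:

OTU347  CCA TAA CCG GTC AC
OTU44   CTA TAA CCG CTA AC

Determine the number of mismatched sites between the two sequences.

Mismatches occur at site 2 (C→T), site 10 (G→C), site 12 (C→A).
That gives 3 mismatches out of 14 aligned sites, so the Hamming distance is 3.

3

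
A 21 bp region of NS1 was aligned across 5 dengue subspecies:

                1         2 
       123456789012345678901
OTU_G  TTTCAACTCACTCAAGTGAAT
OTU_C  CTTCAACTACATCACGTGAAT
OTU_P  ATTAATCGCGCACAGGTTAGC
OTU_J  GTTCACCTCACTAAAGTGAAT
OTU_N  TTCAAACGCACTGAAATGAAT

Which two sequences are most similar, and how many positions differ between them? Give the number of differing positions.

Pairwise Hamming distances:
  OTU_G vs OTU_C: 5
  OTU_G vs OTU_P: 10
  OTU_G vs OTU_J: 3
  OTU_G vs OTU_N: 5
  OTU_C vs OTU_P: 12
  OTU_C vs OTU_J: 7
  OTU_C vs OTU_N: 10
  OTU_P vs OTU_J: 11
  OTU_P vs OTU_N: 11
  OTU_J vs OTU_N: 7
The smallest is 3, between OTU_G and OTU_J.

3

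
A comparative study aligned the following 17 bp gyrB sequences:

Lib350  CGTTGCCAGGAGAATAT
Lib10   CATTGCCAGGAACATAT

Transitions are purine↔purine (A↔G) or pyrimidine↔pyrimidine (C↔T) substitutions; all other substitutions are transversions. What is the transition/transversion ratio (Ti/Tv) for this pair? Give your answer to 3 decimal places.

2.000

Differing sites — 2:G/A (Ti); 12:G/A (Ti); 13:A/C (Tv).
Of the 3 differences, 2 transitions and 1 transversion, so Ti/Tv = 2/1 = 2.000.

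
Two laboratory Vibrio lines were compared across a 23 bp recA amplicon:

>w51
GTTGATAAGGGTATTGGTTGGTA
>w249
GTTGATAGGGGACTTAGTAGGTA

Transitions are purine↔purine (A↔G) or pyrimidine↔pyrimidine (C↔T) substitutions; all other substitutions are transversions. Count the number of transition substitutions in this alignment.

Differing sites — 8:A/G (Ti); 12:T/A (Tv); 13:A/C (Tv); 16:G/A (Ti); 19:T/A (Tv).
Of the 5 differences, 2 transitions and 3 transversions, so the answer is 2.

2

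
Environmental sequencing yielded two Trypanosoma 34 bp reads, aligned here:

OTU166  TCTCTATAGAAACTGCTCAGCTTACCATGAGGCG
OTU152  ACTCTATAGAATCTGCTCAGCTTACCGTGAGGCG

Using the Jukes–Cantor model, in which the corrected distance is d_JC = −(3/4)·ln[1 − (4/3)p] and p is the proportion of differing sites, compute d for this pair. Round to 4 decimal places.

Differing sites — 1:T/A; 12:A/T; 27:A/G.
p = 3/34 = 0.088235.
d = −0.75 · ln(1 − (4/3)·0.088235) = −0.75 · ln(0.882353) = −0.75 · (-0.125163) = 0.0939.

0.0939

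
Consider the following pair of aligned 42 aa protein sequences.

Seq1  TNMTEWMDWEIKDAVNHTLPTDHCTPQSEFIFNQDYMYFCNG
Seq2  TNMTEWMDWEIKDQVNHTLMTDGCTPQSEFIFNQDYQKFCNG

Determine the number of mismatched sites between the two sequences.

Differing sites — 14:A/Q; 20:P/M; 23:H/G; 37:M/Q; 38:Y/K.
That gives 5 mismatches out of 42 aligned sites, so the Hamming distance is 5.

5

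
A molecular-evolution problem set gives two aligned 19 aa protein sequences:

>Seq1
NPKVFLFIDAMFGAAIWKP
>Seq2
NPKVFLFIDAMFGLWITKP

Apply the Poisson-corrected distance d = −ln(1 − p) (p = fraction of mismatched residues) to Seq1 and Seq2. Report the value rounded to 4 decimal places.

The sequences differ at positions 14 (A/L), 15 (A/W), 17 (W/T).
p = 3/19 = 0.157895.
d = −ln(1 − 0.157895) = −ln(0.842105) = 0.1719.

0.1719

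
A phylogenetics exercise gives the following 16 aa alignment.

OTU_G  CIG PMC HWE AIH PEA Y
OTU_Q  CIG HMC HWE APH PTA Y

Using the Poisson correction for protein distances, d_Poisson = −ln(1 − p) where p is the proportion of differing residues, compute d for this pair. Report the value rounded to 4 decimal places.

0.2076

Mismatches occur at site 4 (P/H), site 11 (I/P), site 14 (E/T).
p = 3/16 = 0.187500.
d = −ln(1 − 0.187500) = −ln(0.812500) = 0.2076.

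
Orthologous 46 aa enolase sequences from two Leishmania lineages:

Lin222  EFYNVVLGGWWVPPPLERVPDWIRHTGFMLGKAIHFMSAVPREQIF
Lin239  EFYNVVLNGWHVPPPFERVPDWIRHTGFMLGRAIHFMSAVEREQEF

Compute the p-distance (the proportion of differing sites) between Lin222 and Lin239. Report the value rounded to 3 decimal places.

0.130

The sequences differ at positions 8 (G/N), 11 (W/H), 16 (L/F), 32 (K/R), 41 (P/E), 45 (I/E).
There are 6 differences over 46 sites, so p = 6/46 = 0.130.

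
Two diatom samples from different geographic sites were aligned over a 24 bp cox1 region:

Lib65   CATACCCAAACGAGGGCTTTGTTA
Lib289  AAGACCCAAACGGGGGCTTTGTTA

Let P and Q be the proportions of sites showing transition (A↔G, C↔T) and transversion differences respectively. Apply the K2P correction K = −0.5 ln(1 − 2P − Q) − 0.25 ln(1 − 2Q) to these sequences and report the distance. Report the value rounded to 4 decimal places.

Differing sites — 1:C/A (Tv); 3:T/G (Tv); 13:A/G (Ti).
Of the 3 differences, 1 transition and 2 transversions over 24 sites: P = 1/24 = 0.041667, Q = 2/24 = 0.083333.
d = −0.5·ln(0.833333) − 0.25·ln(0.833334) = −0.5·(-0.182322) − 0.25·(-0.182321) = 0.1367.

0.1367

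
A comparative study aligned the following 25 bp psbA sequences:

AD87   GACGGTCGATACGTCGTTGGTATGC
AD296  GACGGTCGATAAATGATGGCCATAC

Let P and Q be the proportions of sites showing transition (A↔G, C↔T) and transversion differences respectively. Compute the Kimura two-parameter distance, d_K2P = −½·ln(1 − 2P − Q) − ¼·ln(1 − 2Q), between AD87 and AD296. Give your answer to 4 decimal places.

Mismatches occur at site 12 (C/A, transversion), site 13 (G/A, transition), site 15 (C/G, transversion), site 16 (G/A, transition), site 18 (T/G, transversion), site 20 (G/C, transversion), site 21 (T/C, transition), site 24 (G/A, transition).
Of the 8 differences, 4 transitions and 4 transversions over 25 sites: P = 4/25 = 0.160000, Q = 4/25 = 0.160000.
d = −0.5·ln(0.520000) − 0.25·ln(0.680000) = −0.5·(-0.653926) − 0.25·(-0.385662) = 0.4234.

0.4234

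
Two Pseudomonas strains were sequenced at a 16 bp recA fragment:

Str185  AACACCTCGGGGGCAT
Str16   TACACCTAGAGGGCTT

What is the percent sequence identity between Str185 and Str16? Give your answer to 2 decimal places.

75.00%

Differing sites — 1:A/T; 8:C/A; 10:G/A; 15:A/T.
12 of the 16 sites match, so the percent identity is 12/16 × 100 = 75.00%.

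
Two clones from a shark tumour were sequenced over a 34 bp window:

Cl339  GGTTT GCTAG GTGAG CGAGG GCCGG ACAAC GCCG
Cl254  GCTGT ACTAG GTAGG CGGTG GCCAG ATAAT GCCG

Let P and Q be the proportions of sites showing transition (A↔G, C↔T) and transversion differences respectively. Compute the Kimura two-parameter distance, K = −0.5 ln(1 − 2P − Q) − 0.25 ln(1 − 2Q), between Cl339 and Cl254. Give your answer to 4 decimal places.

Differing sites — 2:G/C (Tv); 4:T/G (Tv); 6:G/A (Ti); 13:G/A (Ti); 14:A/G (Ti); 18:A/G (Ti); 19:G/T (Tv); 24:G/A (Ti); 27:C/T (Ti); 30:C/T (Ti).
Of the 10 differences, 7 transitions and 3 transversions over 34 sites: P = 7/34 = 0.205882, Q = 3/34 = 0.088235.
d = −0.5·ln(0.500001) − 0.25·ln(0.823530) = −0.5·(-0.693145) − 0.25·(-0.194155) = 0.3951.

0.3951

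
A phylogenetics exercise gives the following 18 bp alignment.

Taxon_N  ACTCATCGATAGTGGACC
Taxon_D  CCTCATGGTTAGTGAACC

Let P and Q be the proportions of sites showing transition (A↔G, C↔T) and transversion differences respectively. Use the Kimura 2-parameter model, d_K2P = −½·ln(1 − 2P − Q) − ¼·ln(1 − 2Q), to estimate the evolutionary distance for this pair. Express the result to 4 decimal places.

0.2641

Mismatches occur at site 1 (A↔C, transversion), site 7 (C↔G, transversion), site 9 (A↔T, transversion), site 15 (G↔A, transition).
Of the 4 differences, 1 transition and 3 transversions over 18 sites: P = 1/18 = 0.055556, Q = 3/18 = 0.166667.
d = −0.5·ln(0.722221) − 0.25·ln(0.666666) = −0.5·(-0.325424) − 0.25·(-0.405466) = 0.2641.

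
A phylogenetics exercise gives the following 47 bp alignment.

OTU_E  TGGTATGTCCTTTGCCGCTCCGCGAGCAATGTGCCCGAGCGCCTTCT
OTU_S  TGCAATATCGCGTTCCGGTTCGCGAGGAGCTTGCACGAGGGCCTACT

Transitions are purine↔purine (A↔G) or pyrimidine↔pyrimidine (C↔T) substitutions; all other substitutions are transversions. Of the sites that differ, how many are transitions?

The sequences differ at positions 3 (G/C, transversion), 4 (T/A, transversion), 7 (G/A, transition), 10 (C/G, transversion), 11 (T/C, transition), 12 (T/G, transversion), 14 (G/T, transversion), 18 (C/G, transversion), 20 (C/T, transition), 27 (C/G, transversion), 29 (A/G, transition), 30 (T/C, transition), 31 (G/T, transversion), 35 (C/A, transversion), 40 (C/G, transversion), 45 (T/A, transversion).
Of the 16 differences, 5 transitions and 11 transversions, so the answer is 5.

5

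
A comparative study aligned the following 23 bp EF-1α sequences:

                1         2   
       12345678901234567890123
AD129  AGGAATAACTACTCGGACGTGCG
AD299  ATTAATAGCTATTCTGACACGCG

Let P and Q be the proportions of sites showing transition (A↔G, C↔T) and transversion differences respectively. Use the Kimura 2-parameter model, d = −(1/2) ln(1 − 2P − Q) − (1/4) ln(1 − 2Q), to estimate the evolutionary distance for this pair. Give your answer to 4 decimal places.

0.4009

The sequences differ at positions 2 (G/T, transversion), 3 (G/T, transversion), 8 (A/G, transition), 12 (C/T, transition), 15 (G/T, transversion), 19 (G/A, transition), 20 (T/C, transition).
Of the 7 differences, 4 transitions and 3 transversions over 23 sites: P = 4/23 = 0.173913, Q = 3/23 = 0.130435.
d = −0.5·ln(0.521739) − 0.25·ln(0.739130) = −0.5·(-0.650588) − 0.25·(-0.302281) = 0.4009.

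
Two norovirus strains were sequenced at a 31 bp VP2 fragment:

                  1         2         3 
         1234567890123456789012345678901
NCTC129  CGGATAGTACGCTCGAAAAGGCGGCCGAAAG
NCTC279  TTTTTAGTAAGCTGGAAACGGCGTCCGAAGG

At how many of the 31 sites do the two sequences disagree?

Differing sites — 1:C/T; 2:G/T; 3:G/T; 4:A/T; 10:C/A; 14:C/G; 19:A/C; 24:G/T; 30:A/G.
That gives 9 mismatches out of 31 aligned sites, so the Hamming distance is 9.

9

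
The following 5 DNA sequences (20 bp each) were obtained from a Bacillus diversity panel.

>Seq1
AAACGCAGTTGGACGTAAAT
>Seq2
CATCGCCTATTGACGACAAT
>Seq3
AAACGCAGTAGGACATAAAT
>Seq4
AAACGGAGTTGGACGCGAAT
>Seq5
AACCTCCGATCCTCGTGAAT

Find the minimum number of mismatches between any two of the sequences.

Pairwise Hamming distances:
  Seq1 vs Seq2: 8
  Seq1 vs Seq3: 2
  Seq1 vs Seq4: 3
  Seq1 vs Seq5: 8
  Seq2 vs Seq3: 10
  Seq2 vs Seq4: 9
  Seq2 vs Seq5: 9
  Seq3 vs Seq4: 5
  Seq3 vs Seq5: 10
  Seq4 vs Seq5: 9
The smallest is 2, between Seq1 and Seq3.

2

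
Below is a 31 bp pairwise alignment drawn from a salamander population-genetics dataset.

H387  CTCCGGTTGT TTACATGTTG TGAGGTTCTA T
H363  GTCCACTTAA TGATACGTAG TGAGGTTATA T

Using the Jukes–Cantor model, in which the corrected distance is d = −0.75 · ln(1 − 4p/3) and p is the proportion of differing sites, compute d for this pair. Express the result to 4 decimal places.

0.4217

Differing sites — 1:C/G; 5:G/A; 6:G/C; 9:G/A; 10:T/A; 12:T/G; 14:C/T; 16:T/C; 19:T/A; 28:C/A.
p = 10/31 = 0.322581.
d = −0.75 · ln(1 − (4/3)·0.322581) = −0.75 · ln(0.569892) = −0.75 · (-0.562308) = 0.4217.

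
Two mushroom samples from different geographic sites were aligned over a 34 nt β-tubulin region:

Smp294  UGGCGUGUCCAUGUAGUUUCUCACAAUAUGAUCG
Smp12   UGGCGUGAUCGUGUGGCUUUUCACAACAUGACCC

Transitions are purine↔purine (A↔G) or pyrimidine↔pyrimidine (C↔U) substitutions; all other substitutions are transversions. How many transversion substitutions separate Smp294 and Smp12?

Mismatches occur at site 8 (U→A, transversion), site 9 (C→U, transition), site 11 (A→G, transition), site 15 (A→G, transition), site 17 (U→C, transition), site 20 (C→U, transition), site 27 (U→C, transition), site 32 (U→C, transition), site 34 (G→C, transversion).
Of the 9 differences, 7 transitions and 2 transversions, so the answer is 2.

2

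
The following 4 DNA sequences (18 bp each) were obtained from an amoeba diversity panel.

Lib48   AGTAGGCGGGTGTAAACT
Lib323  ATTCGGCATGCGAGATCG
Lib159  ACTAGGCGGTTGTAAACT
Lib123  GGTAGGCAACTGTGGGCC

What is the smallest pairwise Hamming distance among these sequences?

2

Pairwise Hamming distances:
  Lib48 vs Lib323: 9
  Lib48 vs Lib159: 2
  Lib48 vs Lib123: 8
  Lib323 vs Lib159: 10
  Lib323 vs Lib123: 10
  Lib159 vs Lib123: 9
The smallest is 2, between Lib48 and Lib159.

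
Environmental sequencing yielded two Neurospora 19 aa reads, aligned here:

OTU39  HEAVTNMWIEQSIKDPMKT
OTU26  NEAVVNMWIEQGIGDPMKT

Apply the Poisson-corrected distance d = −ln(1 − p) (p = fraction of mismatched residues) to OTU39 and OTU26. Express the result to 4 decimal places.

0.2364

Differing sites — 1:H/N; 5:T/V; 12:S/G; 14:K/G.
p = 4/19 = 0.210526.
d = −ln(1 − 0.210526) = −ln(0.789474) = 0.2364.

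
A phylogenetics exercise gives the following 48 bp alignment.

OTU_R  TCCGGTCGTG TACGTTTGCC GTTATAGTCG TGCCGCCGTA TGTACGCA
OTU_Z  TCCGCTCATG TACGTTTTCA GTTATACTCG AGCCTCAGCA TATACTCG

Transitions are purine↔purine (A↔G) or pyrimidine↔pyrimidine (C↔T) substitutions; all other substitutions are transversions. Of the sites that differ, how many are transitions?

4

The sequences differ at positions 5 (G/C, transversion), 8 (G/A, transition), 18 (G/T, transversion), 20 (C/A, transversion), 27 (G/C, transversion), 31 (T/A, transversion), 35 (G/T, transversion), 37 (C/A, transversion), 39 (T/C, transition), 42 (G/A, transition), 46 (G/T, transversion), 48 (A/G, transition).
Of the 12 differences, 4 transitions and 8 transversions, so the answer is 4.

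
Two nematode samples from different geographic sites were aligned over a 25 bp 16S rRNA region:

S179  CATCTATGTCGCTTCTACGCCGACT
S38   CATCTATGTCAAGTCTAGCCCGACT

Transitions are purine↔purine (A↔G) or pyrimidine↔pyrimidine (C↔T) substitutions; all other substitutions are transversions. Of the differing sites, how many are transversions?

Differing sites — 11:G/A (Ti); 12:C/A (Tv); 13:T/G (Tv); 18:C/G (Tv); 19:G/C (Tv).
Of the 5 differences, 1 transition and 4 transversions, so the answer is 4.

4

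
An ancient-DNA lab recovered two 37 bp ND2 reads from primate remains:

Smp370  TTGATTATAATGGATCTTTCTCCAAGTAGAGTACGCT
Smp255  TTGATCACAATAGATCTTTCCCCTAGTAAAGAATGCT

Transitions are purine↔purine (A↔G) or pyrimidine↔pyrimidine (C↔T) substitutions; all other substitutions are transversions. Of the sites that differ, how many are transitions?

6

Mismatches occur at site 6 (T/C, transition), site 8 (T/C, transition), site 12 (G/A, transition), site 21 (T/C, transition), site 24 (A/T, transversion), site 29 (G/A, transition), site 32 (T/A, transversion), site 34 (C/T, transition).
Of the 8 differences, 6 transitions and 2 transversions, so the answer is 6.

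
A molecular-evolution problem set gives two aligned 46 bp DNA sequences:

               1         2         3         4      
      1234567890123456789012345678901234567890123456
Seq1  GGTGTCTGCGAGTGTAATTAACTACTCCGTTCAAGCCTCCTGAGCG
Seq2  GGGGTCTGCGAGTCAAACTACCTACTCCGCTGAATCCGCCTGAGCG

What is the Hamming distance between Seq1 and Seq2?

Differing sites — 3:T/G; 14:G/C; 15:T/A; 18:T/C; 21:A/C; 30:T/C; 32:C/G; 35:G/T; 38:T/G.
That gives 9 mismatches out of 46 aligned sites, so the Hamming distance is 9.

9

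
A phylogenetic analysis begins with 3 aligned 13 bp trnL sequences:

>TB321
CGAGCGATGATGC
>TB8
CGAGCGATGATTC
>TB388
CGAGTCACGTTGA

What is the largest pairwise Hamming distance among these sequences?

Pairwise Hamming distances:
  TB321 vs TB8: 1
  TB321 vs TB388: 5
  TB8 vs TB388: 6
The largest is 6, between TB8 and TB388.

6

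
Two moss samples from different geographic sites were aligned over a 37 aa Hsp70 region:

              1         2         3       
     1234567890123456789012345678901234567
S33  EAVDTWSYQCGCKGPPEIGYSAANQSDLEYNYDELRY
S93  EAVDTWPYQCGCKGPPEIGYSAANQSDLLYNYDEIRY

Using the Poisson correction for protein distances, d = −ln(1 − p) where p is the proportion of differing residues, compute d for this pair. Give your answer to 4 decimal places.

0.0846

Mismatches occur at site 7 (S→P), site 29 (E→L), site 35 (L→I).
p = 3/37 = 0.081081.
d = −ln(1 − 0.081081) = −ln(0.918919) = 0.0846.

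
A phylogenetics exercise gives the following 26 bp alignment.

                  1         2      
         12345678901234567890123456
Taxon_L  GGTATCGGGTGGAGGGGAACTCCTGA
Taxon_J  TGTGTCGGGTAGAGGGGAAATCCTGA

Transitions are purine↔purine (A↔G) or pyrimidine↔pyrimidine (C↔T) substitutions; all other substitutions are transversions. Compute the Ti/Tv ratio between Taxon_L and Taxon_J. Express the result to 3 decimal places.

Mismatches occur at site 1 (G/T, transversion), site 4 (A/G, transition), site 11 (G/A, transition), site 20 (C/A, transversion).
Of the 4 differences, 2 transitions and 2 transversions, so Ti/Tv = 2/2 = 1.000.

1.000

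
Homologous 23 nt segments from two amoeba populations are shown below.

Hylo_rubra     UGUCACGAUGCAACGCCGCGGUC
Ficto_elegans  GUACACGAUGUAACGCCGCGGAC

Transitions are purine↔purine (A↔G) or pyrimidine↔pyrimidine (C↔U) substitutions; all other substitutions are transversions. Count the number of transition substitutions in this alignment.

1

The sequences differ at positions 1 (U/G, transversion), 2 (G/U, transversion), 3 (U/A, transversion), 11 (C/U, transition), 22 (U/A, transversion).
Of the 5 differences, 1 transition and 4 transversions, so the answer is 1.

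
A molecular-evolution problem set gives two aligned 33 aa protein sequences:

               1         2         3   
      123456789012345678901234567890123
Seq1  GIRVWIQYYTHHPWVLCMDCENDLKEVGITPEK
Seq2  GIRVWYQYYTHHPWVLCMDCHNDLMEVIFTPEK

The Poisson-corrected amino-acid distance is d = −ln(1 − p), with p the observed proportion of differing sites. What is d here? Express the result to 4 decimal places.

0.1643

Differing sites — 6:I/Y; 21:E/H; 25:K/M; 28:G/I; 29:I/F.
p = 5/33 = 0.151515.
d = −ln(1 − 0.151515) = −ln(0.848485) = 0.1643.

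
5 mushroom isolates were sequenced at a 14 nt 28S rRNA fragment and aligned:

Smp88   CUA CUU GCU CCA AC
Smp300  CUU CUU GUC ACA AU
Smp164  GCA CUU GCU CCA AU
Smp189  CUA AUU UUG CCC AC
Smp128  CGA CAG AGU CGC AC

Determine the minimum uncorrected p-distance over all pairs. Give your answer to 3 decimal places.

0.214

Pairwise Hamming distances:
  Smp88 vs Smp300: 5
  Smp88 vs Smp164: 3
  Smp88 vs Smp189: 5
  Smp88 vs Smp128: 7
  Smp300 vs Smp164: 6
  Smp300 vs Smp189: 7
  Smp300 vs Smp128: 11
  Smp164 vs Smp189: 8
  Smp164 vs Smp128: 9
  Smp189 vs Smp128: 8
The smallest is 3 mismatches, between Smp88 and Smp164; p = 3/14 = 0.214.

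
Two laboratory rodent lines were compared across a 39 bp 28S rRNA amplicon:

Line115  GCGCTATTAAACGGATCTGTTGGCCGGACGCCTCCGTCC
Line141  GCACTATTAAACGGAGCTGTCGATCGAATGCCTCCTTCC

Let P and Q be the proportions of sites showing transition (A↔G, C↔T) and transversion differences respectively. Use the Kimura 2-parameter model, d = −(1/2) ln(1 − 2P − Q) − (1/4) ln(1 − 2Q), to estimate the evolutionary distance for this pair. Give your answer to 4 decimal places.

The sequences differ at positions 3 (G/A, transition), 16 (T/G, transversion), 21 (T/C, transition), 23 (G/A, transition), 24 (C/T, transition), 27 (G/A, transition), 29 (C/T, transition), 36 (G/T, transversion).
Of the 8 differences, 6 transitions and 2 transversions over 39 sites: P = 6/39 = 0.153846, Q = 2/39 = 0.051282.
d = −0.5·ln(0.641026) − 0.25·ln(0.897436) = −0.5·(-0.444685) − 0.25·(-0.108213) = 0.2494.

0.2494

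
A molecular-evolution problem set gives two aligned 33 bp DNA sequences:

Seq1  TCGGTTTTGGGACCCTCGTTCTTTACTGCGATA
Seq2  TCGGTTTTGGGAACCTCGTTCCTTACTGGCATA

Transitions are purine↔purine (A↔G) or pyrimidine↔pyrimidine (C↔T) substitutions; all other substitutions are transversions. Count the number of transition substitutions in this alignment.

The sequences differ at positions 13 (C/A, transversion), 22 (T/C, transition), 29 (C/G, transversion), 30 (G/C, transversion).
Of the 4 differences, 1 transition and 3 transversions, so the answer is 1.

1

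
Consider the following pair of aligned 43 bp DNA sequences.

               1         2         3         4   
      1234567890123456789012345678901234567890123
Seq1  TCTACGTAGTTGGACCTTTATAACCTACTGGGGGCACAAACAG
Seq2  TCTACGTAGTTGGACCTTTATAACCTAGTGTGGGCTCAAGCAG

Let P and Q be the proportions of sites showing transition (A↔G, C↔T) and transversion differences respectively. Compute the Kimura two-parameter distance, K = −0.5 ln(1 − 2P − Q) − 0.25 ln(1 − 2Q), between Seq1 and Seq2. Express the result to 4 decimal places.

The sequences differ at positions 28 (C/G, transversion), 31 (G/T, transversion), 36 (A/T, transversion), 40 (A/G, transition).
Of the 4 differences, 1 transition and 3 transversions over 43 sites: P = 1/43 = 0.023256, Q = 3/43 = 0.069767.
d = −0.5·ln(0.883721) − 0.25·ln(0.860466) = −0.5·(-0.123614) − 0.25·(-0.150281) = 0.0994.

0.0994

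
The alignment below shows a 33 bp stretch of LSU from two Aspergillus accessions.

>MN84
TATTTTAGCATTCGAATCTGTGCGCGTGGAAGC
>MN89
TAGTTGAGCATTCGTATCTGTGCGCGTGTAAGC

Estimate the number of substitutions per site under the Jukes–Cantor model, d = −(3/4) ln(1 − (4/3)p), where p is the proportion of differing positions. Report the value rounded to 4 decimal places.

0.1322

Mismatches occur at site 3 (T→G), site 6 (T→G), site 15 (A→T), site 29 (G→T).
p = 4/33 = 0.121212.
d = −0.75 · ln(1 − (4/3)·0.121212) = −0.75 · ln(0.838384) = −0.75 · (-0.176279) = 0.1322.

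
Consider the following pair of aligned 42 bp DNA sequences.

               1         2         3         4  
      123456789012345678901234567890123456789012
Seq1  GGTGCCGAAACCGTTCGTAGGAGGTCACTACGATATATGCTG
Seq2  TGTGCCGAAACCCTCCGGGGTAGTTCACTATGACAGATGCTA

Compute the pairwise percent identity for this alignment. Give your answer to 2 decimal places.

The sequences differ at positions 1 (G/T), 13 (G/C), 15 (T/C), 18 (T/G), 19 (A/G), 21 (G/T), 24 (G/T), 31 (C/T), 34 (T/C), 36 (T/G), 42 (G/A).
31 of the 42 sites match, so the percent identity is 31/42 × 100 = 73.81%.

73.81%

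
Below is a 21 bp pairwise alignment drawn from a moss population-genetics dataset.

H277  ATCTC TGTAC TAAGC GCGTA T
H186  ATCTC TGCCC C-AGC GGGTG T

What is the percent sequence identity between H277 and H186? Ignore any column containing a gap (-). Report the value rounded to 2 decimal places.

Excluding the 1 gap column leaves 20 comparable sites.
Differing sites — 8:T/C; 9:A/C; 11:T/C; 17:C/G; 20:A/G.
15 of the 20 comparable sites match, so the percent identity is 15/20 × 100 = 75.00%.

75.00%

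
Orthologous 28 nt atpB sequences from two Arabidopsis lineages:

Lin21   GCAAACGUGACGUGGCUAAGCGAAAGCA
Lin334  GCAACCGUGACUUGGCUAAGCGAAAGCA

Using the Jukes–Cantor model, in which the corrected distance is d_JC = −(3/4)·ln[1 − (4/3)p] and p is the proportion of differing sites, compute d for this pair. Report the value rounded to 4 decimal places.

Mismatches occur at site 5 (A/C), site 12 (G/U).
p = 2/28 = 0.071429.
d = −0.75 · ln(1 − (4/3)·0.071429) = −0.75 · ln(0.904761) = −0.75 · (-0.100084) = 0.0751.

0.0751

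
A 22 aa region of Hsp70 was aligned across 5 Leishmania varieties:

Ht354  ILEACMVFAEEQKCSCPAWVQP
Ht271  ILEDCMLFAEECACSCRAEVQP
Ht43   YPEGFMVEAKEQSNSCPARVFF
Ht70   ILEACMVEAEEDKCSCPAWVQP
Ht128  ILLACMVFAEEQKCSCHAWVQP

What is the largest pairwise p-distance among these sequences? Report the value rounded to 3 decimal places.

Pairwise Hamming distances:
  Ht354 vs Ht271: 6
  Ht354 vs Ht43: 11
  Ht354 vs Ht70: 2
  Ht354 vs Ht128: 2
  Ht271 vs Ht43: 14
  Ht271 vs Ht70: 7
  Ht271 vs Ht128: 7
  Ht43 vs Ht70: 11
  Ht43 vs Ht128: 13
  Ht70 vs Ht128: 4
The largest is 14 mismatches, between Ht271 and Ht43; p = 14/22 = 0.636.

0.636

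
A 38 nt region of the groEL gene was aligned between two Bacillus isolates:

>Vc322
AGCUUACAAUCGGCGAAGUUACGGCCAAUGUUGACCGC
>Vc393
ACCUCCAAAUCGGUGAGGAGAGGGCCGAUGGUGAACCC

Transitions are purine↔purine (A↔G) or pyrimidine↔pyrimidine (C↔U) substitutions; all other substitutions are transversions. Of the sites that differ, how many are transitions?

Differing sites — 2:G/C (Tv); 5:U/C (Ti); 6:A/C (Tv); 7:C/A (Tv); 14:C/U (Ti); 17:A/G (Ti); 19:U/A (Tv); 20:U/G (Tv); 22:C/G (Tv); 27:A/G (Ti); 31:U/G (Tv); 35:C/A (Tv); 37:G/C (Tv).
Of the 13 differences, 4 transitions and 9 transversions, so the answer is 4.

4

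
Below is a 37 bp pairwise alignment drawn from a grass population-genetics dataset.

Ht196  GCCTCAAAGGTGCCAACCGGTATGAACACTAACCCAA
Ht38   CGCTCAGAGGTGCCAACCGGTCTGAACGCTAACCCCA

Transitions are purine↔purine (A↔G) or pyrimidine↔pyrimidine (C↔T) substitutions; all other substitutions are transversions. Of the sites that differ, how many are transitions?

2

Differing sites — 1:G/C (Tv); 2:C/G (Tv); 7:A/G (Ti); 22:A/C (Tv); 28:A/G (Ti); 36:A/C (Tv).
Of the 6 differences, 2 transitions and 4 transversions, so the answer is 2.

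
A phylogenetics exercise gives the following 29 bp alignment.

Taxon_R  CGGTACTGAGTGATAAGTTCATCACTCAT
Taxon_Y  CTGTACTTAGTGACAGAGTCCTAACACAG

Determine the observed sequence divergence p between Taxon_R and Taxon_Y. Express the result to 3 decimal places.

The sequences differ at positions 2 (G/T), 8 (G/T), 14 (T/C), 16 (A/G), 17 (G/A), 18 (T/G), 21 (A/C), 23 (C/A), 26 (T/A), 29 (T/G).
There are 10 differences over 29 sites, so p = 10/29 = 0.345.

0.345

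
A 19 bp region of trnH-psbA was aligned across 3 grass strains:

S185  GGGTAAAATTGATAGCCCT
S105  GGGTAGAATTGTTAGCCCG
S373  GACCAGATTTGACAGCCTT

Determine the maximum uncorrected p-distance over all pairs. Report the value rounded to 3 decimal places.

0.421

Pairwise Hamming distances:
  S185 vs S105: 3
  S185 vs S373: 7
  S105 vs S373: 8
The largest is 8 mismatches, between S105 and S373; p = 8/19 = 0.421.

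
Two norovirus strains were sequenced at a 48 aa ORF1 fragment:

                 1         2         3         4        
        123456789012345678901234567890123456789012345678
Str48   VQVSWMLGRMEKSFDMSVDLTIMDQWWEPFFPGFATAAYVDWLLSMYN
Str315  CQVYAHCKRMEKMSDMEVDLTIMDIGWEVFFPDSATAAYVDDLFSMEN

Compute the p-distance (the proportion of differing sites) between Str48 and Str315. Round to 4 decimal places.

0.3542

The sequences differ at positions 1 (V/C), 4 (S/Y), 5 (W/A), 6 (M/H), 7 (L/C), 8 (G/K), 13 (S/M), 14 (F/S), 17 (S/E), 25 (Q/I), 26 (W/G), 29 (P/V), 33 (G/D), 34 (F/S), 42 (W/D), 44 (L/F), 47 (Y/E).
There are 17 differences over 48 sites, so p = 17/48 = 0.3542.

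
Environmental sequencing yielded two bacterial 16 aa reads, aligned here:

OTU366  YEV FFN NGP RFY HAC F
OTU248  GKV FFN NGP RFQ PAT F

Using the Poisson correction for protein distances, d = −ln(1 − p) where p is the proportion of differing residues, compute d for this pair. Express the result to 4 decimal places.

Differing sites — 1:Y/G; 2:E/K; 12:Y/Q; 13:H/P; 15:C/T.
p = 5/16 = 0.312500.
d = −ln(1 − 0.312500) = −ln(0.687500) = 0.3747.

0.3747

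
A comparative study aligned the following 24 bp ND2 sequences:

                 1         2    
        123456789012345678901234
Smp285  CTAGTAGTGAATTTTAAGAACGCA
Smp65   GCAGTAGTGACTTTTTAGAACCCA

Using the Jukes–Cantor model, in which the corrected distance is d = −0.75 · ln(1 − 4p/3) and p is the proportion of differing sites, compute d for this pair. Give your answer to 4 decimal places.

The sequences differ at positions 1 (C/G), 2 (T/C), 11 (A/C), 16 (A/T), 22 (G/C).
p = 5/24 = 0.208333.
d = −0.75 · ln(1 − (4/3)·0.208333) = −0.75 · ln(0.722223) = −0.75 · (-0.325421) = 0.2441.

0.2441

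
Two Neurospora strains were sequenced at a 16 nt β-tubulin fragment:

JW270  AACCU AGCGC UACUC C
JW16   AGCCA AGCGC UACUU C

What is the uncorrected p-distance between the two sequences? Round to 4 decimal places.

0.1875

Differing sites — 2:A/G; 5:U/A; 15:C/U.
There are 3 differences over 16 sites, so p = 3/16 = 0.1875.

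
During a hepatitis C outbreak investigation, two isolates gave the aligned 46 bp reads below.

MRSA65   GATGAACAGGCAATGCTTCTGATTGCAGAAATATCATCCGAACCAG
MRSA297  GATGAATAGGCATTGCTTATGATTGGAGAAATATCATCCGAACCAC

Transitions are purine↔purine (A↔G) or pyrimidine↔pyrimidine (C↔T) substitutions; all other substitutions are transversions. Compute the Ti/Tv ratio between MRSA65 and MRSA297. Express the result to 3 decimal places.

0.250

The sequences differ at positions 7 (C/T, transition), 13 (A/T, transversion), 19 (C/A, transversion), 26 (C/G, transversion), 46 (G/C, transversion).
Of the 5 differences, 1 transition and 4 transversions, so Ti/Tv = 1/4 = 0.250.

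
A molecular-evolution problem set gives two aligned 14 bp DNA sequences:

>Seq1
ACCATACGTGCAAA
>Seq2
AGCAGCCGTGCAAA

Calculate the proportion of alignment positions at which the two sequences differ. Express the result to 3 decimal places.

0.214

Differing sites — 2:C/G; 5:T/G; 6:A/C.
There are 3 differences over 14 sites, so p = 3/14 = 0.214.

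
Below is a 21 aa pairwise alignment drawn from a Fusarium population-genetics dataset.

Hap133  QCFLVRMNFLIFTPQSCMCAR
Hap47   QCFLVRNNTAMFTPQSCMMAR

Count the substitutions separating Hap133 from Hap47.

The sequences differ at positions 7 (M/N), 9 (F/T), 10 (L/A), 11 (I/M), 19 (C/M).
That gives 5 mismatches out of 21 aligned sites, so the Hamming distance is 5.

5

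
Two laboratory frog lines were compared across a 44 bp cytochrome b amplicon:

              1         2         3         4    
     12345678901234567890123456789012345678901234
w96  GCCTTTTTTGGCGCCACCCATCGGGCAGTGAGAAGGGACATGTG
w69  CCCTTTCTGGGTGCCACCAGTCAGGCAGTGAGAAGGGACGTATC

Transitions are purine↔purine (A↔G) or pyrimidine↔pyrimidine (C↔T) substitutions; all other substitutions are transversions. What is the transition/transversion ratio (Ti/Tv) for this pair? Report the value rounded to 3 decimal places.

Differing sites — 1:G/C (Tv); 7:T/C (Ti); 9:T/G (Tv); 12:C/T (Ti); 19:C/A (Tv); 20:A/G (Ti); 23:G/A (Ti); 40:A/G (Ti); 42:G/A (Ti); 44:G/C (Tv).
Of the 10 differences, 6 transitions and 4 transversions, so Ti/Tv = 6/4 = 1.500.

1.500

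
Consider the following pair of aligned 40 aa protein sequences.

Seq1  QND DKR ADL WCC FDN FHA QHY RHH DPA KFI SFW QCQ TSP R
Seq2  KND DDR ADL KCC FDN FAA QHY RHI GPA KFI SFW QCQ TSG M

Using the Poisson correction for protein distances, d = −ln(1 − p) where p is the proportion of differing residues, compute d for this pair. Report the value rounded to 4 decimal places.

0.2231

Mismatches occur at site 1 (Q→K), site 5 (K→D), site 10 (W→K), site 17 (H→A), site 24 (H→I), site 25 (D→G), site 39 (P→G), site 40 (R→M).
p = 8/40 = 0.200000.
d = −ln(1 − 0.200000) = −ln(0.800000) = 0.2231.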